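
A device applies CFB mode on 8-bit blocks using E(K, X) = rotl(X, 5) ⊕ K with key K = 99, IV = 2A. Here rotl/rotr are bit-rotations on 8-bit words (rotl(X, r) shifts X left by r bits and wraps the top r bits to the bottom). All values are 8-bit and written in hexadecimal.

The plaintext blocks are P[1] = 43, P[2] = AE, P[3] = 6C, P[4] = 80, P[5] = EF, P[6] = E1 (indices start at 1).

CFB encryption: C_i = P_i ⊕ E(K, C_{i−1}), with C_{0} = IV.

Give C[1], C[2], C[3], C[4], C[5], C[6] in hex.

C[1]: E(K, 2A) = DC; 43 ⊕ DC = 9F.
C[2]: E(K, 9F) = 6A; AE ⊕ 6A = C4.
C[3]: E(K, C4) = 01; 6C ⊕ 01 = 6D.
C[4]: E(K, 6D) = 34; 80 ⊕ 34 = B4.
C[5]: E(K, B4) = 0F; EF ⊕ 0F = E0.
C[6]: E(K, E0) = 85; E1 ⊕ 85 = 64.

C[1] = 9F, C[2] = C4, C[3] = 6D, C[4] = B4, C[5] = E0, C[6] = 64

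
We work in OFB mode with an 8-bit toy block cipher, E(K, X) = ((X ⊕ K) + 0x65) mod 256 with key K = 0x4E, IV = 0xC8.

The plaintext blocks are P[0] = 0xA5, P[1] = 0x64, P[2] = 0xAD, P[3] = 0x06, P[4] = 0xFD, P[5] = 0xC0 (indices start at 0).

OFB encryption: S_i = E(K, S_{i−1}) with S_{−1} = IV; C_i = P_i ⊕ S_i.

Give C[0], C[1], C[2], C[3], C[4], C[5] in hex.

C[0]: S = E(K, 0xC8) = 0xEB; 0xA5 ⊕ 0xEB = 0x4E.
C[1]: S = E(K, 0xEB) = 0x0A; 0x64 ⊕ 0x0A = 0x6E.
C[2]: S = E(K, 0x0A) = 0xA9; 0xAD ⊕ 0xA9 = 0x04.
C[3]: S = E(K, 0xA9) = 0x4C; 0x06 ⊕ 0x4C = 0x4A.
C[4]: S = E(K, 0x4C) = 0x67; 0xFD ⊕ 0x67 = 0x9A.
C[5]: S = E(K, 0x67) = 0x8E; 0xC0 ⊕ 0x8E = 0x4E.

C[0] = 0x4E, C[1] = 0x6E, C[2] = 0x04, C[3] = 0x4A, C[4] = 0x9A, C[5] = 0x4E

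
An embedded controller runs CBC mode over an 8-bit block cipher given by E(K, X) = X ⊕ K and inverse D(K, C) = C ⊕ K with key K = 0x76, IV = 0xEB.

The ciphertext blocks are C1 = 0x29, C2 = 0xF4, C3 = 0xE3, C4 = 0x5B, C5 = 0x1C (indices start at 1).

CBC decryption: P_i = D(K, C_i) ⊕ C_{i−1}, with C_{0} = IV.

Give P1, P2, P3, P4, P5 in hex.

P1 = 0xB4, P2 = 0xAB, P3 = 0x61, P4 = 0xCE, P5 = 0x31

P1: D(K, 0x29) = 0x5F; 0x5F ⊕ 0xEB = 0xB4.
P2: D(K, 0xF4) = 0x82; 0x82 ⊕ 0x29 = 0xAB.
P3: D(K, 0xE3) = 0x95; 0x95 ⊕ 0xF4 = 0x61.
P4: D(K, 0x5B) = 0x2D; 0x2D ⊕ 0xE3 = 0xCE.
P5: D(K, 0x1C) = 0x6A; 0x6A ⊕ 0x5B = 0x31.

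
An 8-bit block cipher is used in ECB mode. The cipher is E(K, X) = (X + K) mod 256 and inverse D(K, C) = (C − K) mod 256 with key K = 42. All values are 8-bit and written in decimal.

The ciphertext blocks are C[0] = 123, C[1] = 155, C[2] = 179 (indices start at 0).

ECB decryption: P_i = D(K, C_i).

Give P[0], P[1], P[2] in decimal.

P[0]: D(K, 123) = 81.
P[1]: D(K, 155) = 113.
P[2]: D(K, 179) = 137.

P[0] = 81, P[1] = 113, P[2] = 137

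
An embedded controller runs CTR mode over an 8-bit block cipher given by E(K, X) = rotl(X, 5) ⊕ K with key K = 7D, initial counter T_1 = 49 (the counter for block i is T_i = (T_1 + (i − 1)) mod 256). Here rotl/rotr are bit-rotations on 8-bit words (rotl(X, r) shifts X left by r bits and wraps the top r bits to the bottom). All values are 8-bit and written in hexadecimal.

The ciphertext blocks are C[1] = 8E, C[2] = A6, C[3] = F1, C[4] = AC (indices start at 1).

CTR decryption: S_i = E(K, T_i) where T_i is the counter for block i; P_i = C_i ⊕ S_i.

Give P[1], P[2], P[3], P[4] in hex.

P[1]: T = 49, S = E(K, T) = 54; 8E ⊕ 54 = DA.
P[2]: T = 4A, S = E(K, T) = 34; A6 ⊕ 34 = 92.
P[3]: T = 4B, S = E(K, T) = 14; F1 ⊕ 14 = E5.
P[4]: T = 4C, S = E(K, T) = F4; AC ⊕ F4 = 58.

P[1] = DA, P[2] = 92, P[3] = E5, P[4] = 58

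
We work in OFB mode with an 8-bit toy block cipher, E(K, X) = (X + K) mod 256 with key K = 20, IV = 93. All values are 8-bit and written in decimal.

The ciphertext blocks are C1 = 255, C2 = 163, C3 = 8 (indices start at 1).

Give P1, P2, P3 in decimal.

P1 = 142, P2 = 38, P3 = 145

OFB decryption: S_i = E(K, S_{i−1}) with S_{0} = IV; P_i = C_i ⊕ S_i.
P1: S = E(K, 93) = 113; 255 ⊕ 113 = 142.
P2: S = E(K, 113) = 133; 163 ⊕ 133 = 38.
P3: S = E(K, 133) = 153; 8 ⊕ 153 = 145.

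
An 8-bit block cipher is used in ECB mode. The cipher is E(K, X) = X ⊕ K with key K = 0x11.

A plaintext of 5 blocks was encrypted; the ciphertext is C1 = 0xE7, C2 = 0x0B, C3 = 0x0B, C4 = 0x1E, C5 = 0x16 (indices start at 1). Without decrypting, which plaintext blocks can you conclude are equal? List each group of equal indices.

ECB encrypts each block independently with the same key, so equal ciphertext blocks imply equal plaintext blocks.
C2 = C3 = 0x0B, so P2 = P3.

P2 = P3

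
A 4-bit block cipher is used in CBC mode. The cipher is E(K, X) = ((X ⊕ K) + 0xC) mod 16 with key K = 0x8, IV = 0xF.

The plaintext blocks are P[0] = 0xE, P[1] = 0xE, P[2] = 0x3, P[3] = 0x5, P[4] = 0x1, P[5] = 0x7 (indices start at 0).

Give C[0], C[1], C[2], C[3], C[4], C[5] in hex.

CBC encryption: C_i = E(K, P_i ⊕ C_{i−1}), with C_{−1} = IV.
C[0]: P[0] ⊕ 0xF = 0x1; E(K, 0x1) = 0x5.
C[1]: P[1] ⊕ 0x5 = 0xB; E(K, 0xB) = 0xF.
C[2]: P[2] ⊕ 0xF = 0xC; E(K, 0xC) = 0x0.
C[3]: P[3] ⊕ 0x0 = 0x5; E(K, 0x5) = 0x9.
C[4]: P[4] ⊕ 0x9 = 0x8; E(K, 0x8) = 0xC.
C[5]: P[5] ⊕ 0xC = 0xB; E(K, 0xB) = 0xF.

C[0] = 0x5, C[1] = 0xF, C[2] = 0x0, C[3] = 0x9, C[4] = 0xC, C[5] = 0xF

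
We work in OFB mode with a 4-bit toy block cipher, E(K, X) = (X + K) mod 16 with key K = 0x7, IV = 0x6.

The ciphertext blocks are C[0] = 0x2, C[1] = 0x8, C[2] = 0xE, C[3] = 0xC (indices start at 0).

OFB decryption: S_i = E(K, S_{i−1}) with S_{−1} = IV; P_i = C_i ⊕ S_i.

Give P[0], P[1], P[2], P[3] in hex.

P[0] = 0xF, P[1] = 0xC, P[2] = 0x5, P[3] = 0xE

P[0]: S = E(K, 0x6) = 0xD; 0x2 ⊕ 0xD = 0xF.
P[1]: S = E(K, 0xD) = 0x4; 0x8 ⊕ 0x4 = 0xC.
P[2]: S = E(K, 0x4) = 0xB; 0xE ⊕ 0xB = 0x5.
P[3]: S = E(K, 0xB) = 0x2; 0xC ⊕ 0x2 = 0xE.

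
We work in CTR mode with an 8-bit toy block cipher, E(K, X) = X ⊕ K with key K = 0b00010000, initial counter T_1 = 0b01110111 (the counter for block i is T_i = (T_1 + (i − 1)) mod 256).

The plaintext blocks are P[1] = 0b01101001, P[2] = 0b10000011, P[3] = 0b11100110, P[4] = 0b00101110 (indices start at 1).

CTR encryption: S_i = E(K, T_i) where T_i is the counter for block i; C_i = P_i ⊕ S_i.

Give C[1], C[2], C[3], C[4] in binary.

C[1]: T = 0b01110111, S = E(K, T) = 0b01100111; 0b01101001 ⊕ 0b01100111 = 0b00001110.
C[2]: T = 0b01111000, S = E(K, T) = 0b01101000; 0b10000011 ⊕ 0b01101000 = 0b11101011.
C[3]: T = 0b01111001, S = E(K, T) = 0b01101001; 0b11100110 ⊕ 0b01101001 = 0b10001111.
C[4]: T = 0b01111010, S = E(K, T) = 0b01101010; 0b00101110 ⊕ 0b01101010 = 0b01000100.

C[1] = 0b00001110, C[2] = 0b11101011, C[3] = 0b10001111, C[4] = 0b01000100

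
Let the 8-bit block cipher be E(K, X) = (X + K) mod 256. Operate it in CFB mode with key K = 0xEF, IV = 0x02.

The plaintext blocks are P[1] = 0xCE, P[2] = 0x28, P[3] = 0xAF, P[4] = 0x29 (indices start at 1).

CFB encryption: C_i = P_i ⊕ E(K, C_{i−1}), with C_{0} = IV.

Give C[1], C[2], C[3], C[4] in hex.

C[1]: E(K, 0x02) = 0xF1; 0xCE ⊕ 0xF1 = 0x3F.
C[2]: E(K, 0x3F) = 0x2E; 0x28 ⊕ 0x2E = 0x06.
C[3]: E(K, 0x06) = 0xF5; 0xAF ⊕ 0xF5 = 0x5A.
C[4]: E(K, 0x5A) = 0x49; 0x29 ⊕ 0x49 = 0x60.

C[1] = 0x3F, C[2] = 0x06, C[3] = 0x5A, C[4] = 0x60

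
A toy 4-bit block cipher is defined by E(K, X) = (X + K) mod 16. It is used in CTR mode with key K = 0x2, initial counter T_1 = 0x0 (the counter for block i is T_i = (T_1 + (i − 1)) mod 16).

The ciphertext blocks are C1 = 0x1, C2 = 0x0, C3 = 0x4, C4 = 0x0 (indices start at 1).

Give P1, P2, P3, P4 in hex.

P1 = 0x3, P2 = 0x3, P3 = 0x0, P4 = 0x5

CTR decryption: S_i = E(K, T_i) where T_i is the counter for block i; P_i = C_i ⊕ S_i.
P1: T = 0x0, S = E(K, T) = 0x2; 0x1 ⊕ 0x2 = 0x3.
P2: T = 0x1, S = E(K, T) = 0x3; 0x0 ⊕ 0x3 = 0x3.
P3: T = 0x2, S = E(K, T) = 0x4; 0x4 ⊕ 0x4 = 0x0.
P4: T = 0x3, S = E(K, T) = 0x5; 0x0 ⊕ 0x5 = 0x5.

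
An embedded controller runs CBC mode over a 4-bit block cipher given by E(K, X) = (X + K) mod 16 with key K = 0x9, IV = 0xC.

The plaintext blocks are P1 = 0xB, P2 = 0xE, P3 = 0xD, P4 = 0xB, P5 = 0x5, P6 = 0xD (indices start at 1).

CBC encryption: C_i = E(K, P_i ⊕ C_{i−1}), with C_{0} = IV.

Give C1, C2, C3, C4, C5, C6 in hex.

C1: P1 ⊕ 0xC = 0x7; E(K, 0x7) = 0x0.
C2: P2 ⊕ 0x0 = 0xE; E(K, 0xE) = 0x7.
C3: P3 ⊕ 0x7 = 0xA; E(K, 0xA) = 0x3.
C4: P4 ⊕ 0x3 = 0x8; E(K, 0x8) = 0x1.
C5: P5 ⊕ 0x1 = 0x4; E(K, 0x4) = 0xD.
C6: P6 ⊕ 0xD = 0x0; E(K, 0x0) = 0x9.

C1 = 0x0, C2 = 0x7, C3 = 0x3, C4 = 0x1, C5 = 0xD, C6 = 0x9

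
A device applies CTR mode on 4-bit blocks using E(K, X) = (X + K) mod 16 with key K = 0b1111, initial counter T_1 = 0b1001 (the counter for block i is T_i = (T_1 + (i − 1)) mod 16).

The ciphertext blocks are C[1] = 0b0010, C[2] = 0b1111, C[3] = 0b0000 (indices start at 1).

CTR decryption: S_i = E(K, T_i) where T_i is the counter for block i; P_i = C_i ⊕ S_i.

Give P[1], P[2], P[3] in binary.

P[1] = 0b1010, P[2] = 0b0110, P[3] = 0b1010

P[1]: T = 0b1001, S = E(K, T) = 0b1000; 0b0010 ⊕ 0b1000 = 0b1010.
P[2]: T = 0b1010, S = E(K, T) = 0b1001; 0b1111 ⊕ 0b1001 = 0b0110.
P[3]: T = 0b1011, S = E(K, T) = 0b1010; 0b0000 ⊕ 0b1010 = 0b1010.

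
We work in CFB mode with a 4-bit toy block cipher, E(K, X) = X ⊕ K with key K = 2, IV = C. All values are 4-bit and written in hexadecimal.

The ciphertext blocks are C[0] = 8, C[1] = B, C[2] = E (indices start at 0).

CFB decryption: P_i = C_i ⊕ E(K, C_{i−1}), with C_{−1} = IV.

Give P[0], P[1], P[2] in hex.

P[0] = 6, P[1] = 1, P[2] = 7

P[0]: E(K, C) = E; 8 ⊕ E = 6.
P[1]: E(K, 8) = A; B ⊕ A = 1.
P[2]: E(K, B) = 9; E ⊕ 9 = 7.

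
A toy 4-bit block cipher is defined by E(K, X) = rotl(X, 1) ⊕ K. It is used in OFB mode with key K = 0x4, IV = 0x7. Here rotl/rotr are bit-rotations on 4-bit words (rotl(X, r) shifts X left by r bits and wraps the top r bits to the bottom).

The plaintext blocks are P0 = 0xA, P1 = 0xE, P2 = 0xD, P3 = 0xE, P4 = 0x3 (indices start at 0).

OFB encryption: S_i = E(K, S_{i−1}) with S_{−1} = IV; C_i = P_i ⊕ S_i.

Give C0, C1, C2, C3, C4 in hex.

C0: S = E(K, 0x7) = 0xA; 0xA ⊕ 0xA = 0x0.
C1: S = E(K, 0xA) = 0x1; 0xE ⊕ 0x1 = 0xF.
C2: S = E(K, 0x1) = 0x6; 0xD ⊕ 0x6 = 0xB.
C3: S = E(K, 0x6) = 0x8; 0xE ⊕ 0x8 = 0x6.
C4: S = E(K, 0x8) = 0x5; 0x3 ⊕ 0x5 = 0x6.

C0 = 0x0, C1 = 0xF, C2 = 0xB, C3 = 0x6, C4 = 0x6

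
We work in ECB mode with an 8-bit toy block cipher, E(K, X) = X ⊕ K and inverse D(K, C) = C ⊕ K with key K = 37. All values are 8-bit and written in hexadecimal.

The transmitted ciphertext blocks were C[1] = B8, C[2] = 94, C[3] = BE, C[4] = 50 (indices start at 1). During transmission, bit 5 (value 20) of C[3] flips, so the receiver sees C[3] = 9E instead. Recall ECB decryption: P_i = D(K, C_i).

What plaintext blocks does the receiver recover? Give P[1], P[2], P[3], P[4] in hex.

P[1] = 8F, P[2] = A3, P[3] = A9, P[4] = 67

Only C[3] changed, to 9E. In ECB, a change in C_i affects only P_i. Decrypting the received ciphertext:
P[1]: D(K, B8) = 8F.
P[2]: D(K, 94) = A3.
P[3]: D(K, 9E) = A9.
P[4]: D(K, 50) = 67.
Blocks that differ from the original plaintext: P[3].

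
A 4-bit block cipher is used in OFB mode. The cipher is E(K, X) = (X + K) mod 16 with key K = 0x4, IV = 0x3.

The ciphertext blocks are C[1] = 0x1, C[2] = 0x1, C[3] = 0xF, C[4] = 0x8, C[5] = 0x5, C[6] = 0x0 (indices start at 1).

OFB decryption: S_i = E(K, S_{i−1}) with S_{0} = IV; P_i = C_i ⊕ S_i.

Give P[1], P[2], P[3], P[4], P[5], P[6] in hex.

P[1]: S = E(K, 0x3) = 0x7; 0x1 ⊕ 0x7 = 0x6.
P[2]: S = E(K, 0x7) = 0xB; 0x1 ⊕ 0xB = 0xA.
P[3]: S = E(K, 0xB) = 0xF; 0xF ⊕ 0xF = 0x0.
P[4]: S = E(K, 0xF) = 0x3; 0x8 ⊕ 0x3 = 0xB.
P[5]: S = E(K, 0x3) = 0x7; 0x5 ⊕ 0x7 = 0x2.
P[6]: S = E(K, 0x7) = 0xB; 0x0 ⊕ 0xB = 0xB.

P[1] = 0x6, P[2] = 0xA, P[3] = 0x0, P[4] = 0xB, P[5] = 0x2, P[6] = 0xB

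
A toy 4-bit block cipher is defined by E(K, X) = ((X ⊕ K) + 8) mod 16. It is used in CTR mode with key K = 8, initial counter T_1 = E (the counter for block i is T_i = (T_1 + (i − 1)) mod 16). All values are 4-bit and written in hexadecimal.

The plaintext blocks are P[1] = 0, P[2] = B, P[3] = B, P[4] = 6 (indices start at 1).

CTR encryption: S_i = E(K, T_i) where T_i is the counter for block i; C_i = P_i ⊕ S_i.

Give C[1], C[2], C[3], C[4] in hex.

C[1]: T = E, S = E(K, T) = E; 0 ⊕ E = E.
C[2]: T = F, S = E(K, T) = F; B ⊕ F = 4.
C[3]: T = 0, S = E(K, T) = 0; B ⊕ 0 = B.
C[4]: T = 1, S = E(K, T) = 1; 6 ⊕ 1 = 7.

C[1] = E, C[2] = 4, C[3] = B, C[4] = 7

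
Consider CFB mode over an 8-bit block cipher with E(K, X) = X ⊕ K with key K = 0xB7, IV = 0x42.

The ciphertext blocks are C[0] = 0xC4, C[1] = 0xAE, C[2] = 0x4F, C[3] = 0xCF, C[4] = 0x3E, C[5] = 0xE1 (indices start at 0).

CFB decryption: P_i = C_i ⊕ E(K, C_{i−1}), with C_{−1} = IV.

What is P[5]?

P[5] = 0x68

P[5]: E(K, 0x3E) = 0x89; 0xE1 ⊕ 0x89 = 0x68.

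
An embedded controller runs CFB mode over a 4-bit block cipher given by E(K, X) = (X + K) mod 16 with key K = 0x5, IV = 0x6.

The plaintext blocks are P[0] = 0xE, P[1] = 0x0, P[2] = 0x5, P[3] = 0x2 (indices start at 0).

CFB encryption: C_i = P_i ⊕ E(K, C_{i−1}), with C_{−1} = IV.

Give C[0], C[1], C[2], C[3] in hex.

C[0]: E(K, 0x6) = 0xB; 0xE ⊕ 0xB = 0x5.
C[1]: E(K, 0x5) = 0xA; 0x0 ⊕ 0xA = 0xA.
C[2]: E(K, 0xA) = 0xF; 0x5 ⊕ 0xF = 0xA.
C[3]: E(K, 0xA) = 0xF; 0x2 ⊕ 0xF = 0xD.

C[0] = 0x5, C[1] = 0xA, C[2] = 0xA, C[3] = 0xD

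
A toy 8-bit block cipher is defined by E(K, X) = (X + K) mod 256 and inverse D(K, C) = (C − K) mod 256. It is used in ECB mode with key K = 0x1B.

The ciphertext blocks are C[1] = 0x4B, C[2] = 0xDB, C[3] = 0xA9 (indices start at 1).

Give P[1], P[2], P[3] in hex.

P[1] = 0x30, P[2] = 0xC0, P[3] = 0x8E

ECB decryption: P_i = D(K, C_i).
P[1]: D(K, 0x4B) = 0x30.
P[2]: D(K, 0xDB) = 0xC0.
P[3]: D(K, 0xA9) = 0x8E.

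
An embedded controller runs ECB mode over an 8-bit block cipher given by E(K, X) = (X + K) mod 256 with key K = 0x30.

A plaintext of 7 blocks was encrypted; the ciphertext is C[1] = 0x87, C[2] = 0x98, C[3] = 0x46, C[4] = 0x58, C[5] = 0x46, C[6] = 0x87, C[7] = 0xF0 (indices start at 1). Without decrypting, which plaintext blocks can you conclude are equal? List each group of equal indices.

P[1] = P[6]; P[3] = P[5]

ECB encrypts each block independently with the same key, so equal ciphertext blocks imply equal plaintext blocks.
C[1] = C[6] = 0x87, so P[1] = P[6].
C[3] = C[5] = 0x46, so P[3] = P[5].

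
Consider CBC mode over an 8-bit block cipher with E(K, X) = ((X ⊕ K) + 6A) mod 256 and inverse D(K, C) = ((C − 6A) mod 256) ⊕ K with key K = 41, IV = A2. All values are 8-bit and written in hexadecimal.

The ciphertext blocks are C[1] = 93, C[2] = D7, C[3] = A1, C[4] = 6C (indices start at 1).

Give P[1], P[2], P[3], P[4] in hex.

P[1] = CA, P[2] = BF, P[3] = A1, P[4] = E2

CBC decryption: P_i = D(K, C_i) ⊕ C_{i−1}, with C_{0} = IV.
P[1]: D(K, 93) = 68; 68 ⊕ A2 = CA.
P[2]: D(K, D7) = 2C; 2C ⊕ 93 = BF.
P[3]: D(K, A1) = 76; 76 ⊕ D7 = A1.
P[4]: D(K, 6C) = 43; 43 ⊕ A1 = E2.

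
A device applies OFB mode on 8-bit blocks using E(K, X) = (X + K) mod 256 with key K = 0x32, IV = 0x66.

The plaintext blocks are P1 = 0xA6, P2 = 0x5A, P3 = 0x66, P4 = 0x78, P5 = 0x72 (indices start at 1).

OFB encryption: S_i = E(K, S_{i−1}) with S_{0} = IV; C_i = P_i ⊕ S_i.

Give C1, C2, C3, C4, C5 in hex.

C1: S = E(K, 0x66) = 0x98; 0xA6 ⊕ 0x98 = 0x3E.
C2: S = E(K, 0x98) = 0xCA; 0x5A ⊕ 0xCA = 0x90.
C3: S = E(K, 0xCA) = 0xFC; 0x66 ⊕ 0xFC = 0x9A.
C4: S = E(K, 0xFC) = 0x2E; 0x78 ⊕ 0x2E = 0x56.
C5: S = E(K, 0x2E) = 0x60; 0x72 ⊕ 0x60 = 0x12.

C1 = 0x3E, C2 = 0x90, C3 = 0x9A, C4 = 0x56, C5 = 0x12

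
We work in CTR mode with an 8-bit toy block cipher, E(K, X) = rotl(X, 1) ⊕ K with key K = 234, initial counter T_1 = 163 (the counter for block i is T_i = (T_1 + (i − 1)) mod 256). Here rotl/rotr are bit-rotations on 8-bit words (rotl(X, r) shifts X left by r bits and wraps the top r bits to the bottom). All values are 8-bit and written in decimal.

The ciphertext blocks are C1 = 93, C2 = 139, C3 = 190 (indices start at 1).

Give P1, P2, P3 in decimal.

CTR decryption: S_i = E(K, T_i) where T_i is the counter for block i; P_i = C_i ⊕ S_i.
P1: T = 163, S = E(K, T) = 173; 93 ⊕ 173 = 240.
P2: T = 164, S = E(K, T) = 163; 139 ⊕ 163 = 40.
P3: T = 165, S = E(K, T) = 161; 190 ⊕ 161 = 31.

P1 = 240, P2 = 40, P3 = 31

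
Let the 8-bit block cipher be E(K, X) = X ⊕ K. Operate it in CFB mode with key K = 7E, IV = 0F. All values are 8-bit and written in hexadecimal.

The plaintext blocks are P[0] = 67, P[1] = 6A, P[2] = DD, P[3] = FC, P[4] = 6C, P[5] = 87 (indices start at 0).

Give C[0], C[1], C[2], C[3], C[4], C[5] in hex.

C[0] = 16, C[1] = 02, C[2] = A1, C[3] = 23, C[4] = 31, C[5] = C8

CFB encryption: C_i = P_i ⊕ E(K, C_{i−1}), with C_{−1} = IV.
C[0]: E(K, 0F) = 71; 67 ⊕ 71 = 16.
C[1]: E(K, 16) = 68; 6A ⊕ 68 = 02.
C[2]: E(K, 02) = 7C; DD ⊕ 7C = A1.
C[3]: E(K, A1) = DF; FC ⊕ DF = 23.
C[4]: E(K, 23) = 5D; 6C ⊕ 5D = 31.
C[5]: E(K, 31) = 4F; 87 ⊕ 4F = C8.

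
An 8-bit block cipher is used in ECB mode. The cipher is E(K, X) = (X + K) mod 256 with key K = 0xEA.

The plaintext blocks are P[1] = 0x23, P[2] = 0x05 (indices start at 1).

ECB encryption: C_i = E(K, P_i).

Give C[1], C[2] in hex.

C[1]: E(K, 0x23) = 0x0D.
C[2]: E(K, 0x05) = 0xEF.

C[1] = 0x0D, C[2] = 0xEF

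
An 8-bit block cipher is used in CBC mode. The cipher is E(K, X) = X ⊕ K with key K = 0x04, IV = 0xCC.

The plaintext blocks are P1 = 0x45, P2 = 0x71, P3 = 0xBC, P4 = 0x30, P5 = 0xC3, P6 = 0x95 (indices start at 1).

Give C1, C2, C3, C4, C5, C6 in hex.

C1 = 0x8D, C2 = 0xF8, C3 = 0x40, C4 = 0x74, C5 = 0xB3, C6 = 0x22

CBC encryption: C_i = E(K, P_i ⊕ C_{i−1}), with C_{0} = IV.
C1: P1 ⊕ 0xCC = 0x89; E(K, 0x89) = 0x8D.
C2: P2 ⊕ 0x8D = 0xFC; E(K, 0xFC) = 0xF8.
C3: P3 ⊕ 0xF8 = 0x44; E(K, 0x44) = 0x40.
C4: P4 ⊕ 0x40 = 0x70; E(K, 0x70) = 0x74.
C5: P5 ⊕ 0x74 = 0xB7; E(K, 0xB7) = 0xB3.
C6: P6 ⊕ 0xB3 = 0x26; E(K, 0x26) = 0x22.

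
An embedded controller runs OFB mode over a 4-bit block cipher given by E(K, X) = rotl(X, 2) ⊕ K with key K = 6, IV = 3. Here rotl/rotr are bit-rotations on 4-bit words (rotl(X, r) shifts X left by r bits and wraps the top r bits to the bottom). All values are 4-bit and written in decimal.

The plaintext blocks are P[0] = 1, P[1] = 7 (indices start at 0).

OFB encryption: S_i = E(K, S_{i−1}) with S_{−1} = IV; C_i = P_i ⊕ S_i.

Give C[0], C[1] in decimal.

C[0]: S = E(K, 3) = 10; 1 ⊕ 10 = 11.
C[1]: S = E(K, 10) = 12; 7 ⊕ 12 = 11.

C[0] = 11, C[1] = 11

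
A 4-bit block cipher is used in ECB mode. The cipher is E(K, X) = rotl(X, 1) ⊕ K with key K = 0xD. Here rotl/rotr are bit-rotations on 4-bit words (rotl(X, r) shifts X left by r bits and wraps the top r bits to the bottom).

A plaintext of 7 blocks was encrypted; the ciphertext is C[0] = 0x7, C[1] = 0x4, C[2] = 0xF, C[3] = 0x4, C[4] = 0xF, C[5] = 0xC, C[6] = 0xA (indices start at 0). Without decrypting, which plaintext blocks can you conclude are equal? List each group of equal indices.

P[1] = P[3]; P[2] = P[4]

ECB encrypts each block independently with the same key, so equal ciphertext blocks imply equal plaintext blocks.
C[1] = C[3] = 0x4, so P[1] = P[3].
C[2] = C[4] = 0xF, so P[2] = P[4].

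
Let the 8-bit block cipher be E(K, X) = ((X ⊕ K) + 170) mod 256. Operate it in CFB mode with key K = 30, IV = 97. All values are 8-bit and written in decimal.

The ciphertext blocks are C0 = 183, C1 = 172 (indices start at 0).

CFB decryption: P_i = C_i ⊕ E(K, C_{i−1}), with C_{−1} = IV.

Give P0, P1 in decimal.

P0: E(K, 97) = 41; 183 ⊕ 41 = 158.
P1: E(K, 183) = 83; 172 ⊕ 83 = 255.

P0 = 158, P1 = 255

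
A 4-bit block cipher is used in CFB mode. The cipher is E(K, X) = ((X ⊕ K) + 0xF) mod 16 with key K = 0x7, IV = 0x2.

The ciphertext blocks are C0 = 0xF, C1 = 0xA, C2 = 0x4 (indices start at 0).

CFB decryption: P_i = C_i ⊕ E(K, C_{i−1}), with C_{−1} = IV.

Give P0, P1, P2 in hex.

P0: E(K, 0x2) = 0x4; 0xF ⊕ 0x4 = 0xB.
P1: E(K, 0xF) = 0x7; 0xA ⊕ 0x7 = 0xD.
P2: E(K, 0xA) = 0xC; 0x4 ⊕ 0xC = 0x8.

P0 = 0xB, P1 = 0xD, P2 = 0x8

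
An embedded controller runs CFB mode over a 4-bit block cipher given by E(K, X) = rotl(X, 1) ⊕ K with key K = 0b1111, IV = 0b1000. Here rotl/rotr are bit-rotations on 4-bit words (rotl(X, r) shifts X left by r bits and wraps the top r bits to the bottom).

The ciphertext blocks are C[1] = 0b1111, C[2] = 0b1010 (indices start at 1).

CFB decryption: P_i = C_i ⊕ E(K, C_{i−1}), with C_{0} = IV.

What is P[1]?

P[1] = 0b0001

P[1]: E(K, 0b1000) = 0b1110; 0b1111 ⊕ 0b1110 = 0b0001.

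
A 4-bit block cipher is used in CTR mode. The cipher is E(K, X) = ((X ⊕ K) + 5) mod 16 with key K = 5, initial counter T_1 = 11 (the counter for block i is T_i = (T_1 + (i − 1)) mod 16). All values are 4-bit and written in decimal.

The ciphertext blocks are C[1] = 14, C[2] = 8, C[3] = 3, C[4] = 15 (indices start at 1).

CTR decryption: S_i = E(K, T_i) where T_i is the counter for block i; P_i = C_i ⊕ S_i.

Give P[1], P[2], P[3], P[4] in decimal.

P[1]: T = 11, S = E(K, T) = 3; 14 ⊕ 3 = 13.
P[2]: T = 12, S = E(K, T) = 14; 8 ⊕ 14 = 6.
P[3]: T = 13, S = E(K, T) = 13; 3 ⊕ 13 = 14.
P[4]: T = 14, S = E(K, T) = 0; 15 ⊕ 0 = 15.

P[1] = 13, P[2] = 6, P[3] = 14, P[4] = 15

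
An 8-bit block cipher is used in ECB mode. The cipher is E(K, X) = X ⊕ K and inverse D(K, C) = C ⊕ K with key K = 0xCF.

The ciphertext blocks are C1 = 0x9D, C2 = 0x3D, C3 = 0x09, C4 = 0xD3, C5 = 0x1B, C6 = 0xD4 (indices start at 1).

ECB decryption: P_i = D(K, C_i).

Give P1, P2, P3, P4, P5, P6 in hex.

P1 = 0x52, P2 = 0xF2, P3 = 0xC6, P4 = 0x1C, P5 = 0xD4, P6 = 0x1B

P1: D(K, 0x9D) = 0x52.
P2: D(K, 0x3D) = 0xF2.
P3: D(K, 0x09) = 0xC6.
P4: D(K, 0xD3) = 0x1C.
P5: D(K, 0x1B) = 0xD4.
P6: D(K, 0xD4) = 0x1B.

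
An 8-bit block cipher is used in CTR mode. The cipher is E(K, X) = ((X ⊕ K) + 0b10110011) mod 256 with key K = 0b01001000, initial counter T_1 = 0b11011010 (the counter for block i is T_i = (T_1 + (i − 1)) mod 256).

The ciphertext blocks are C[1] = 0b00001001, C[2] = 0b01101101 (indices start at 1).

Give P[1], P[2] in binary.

P[1] = 0b01001100, P[2] = 0b00101011

CTR decryption: S_i = E(K, T_i) where T_i is the counter for block i; P_i = C_i ⊕ S_i.
P[1]: T = 0b11011010, S = E(K, T) = 0b01000101; 0b00001001 ⊕ 0b01000101 = 0b01001100.
P[2]: T = 0b11011011, S = E(K, T) = 0b01000110; 0b01101101 ⊕ 0b01000110 = 0b00101011.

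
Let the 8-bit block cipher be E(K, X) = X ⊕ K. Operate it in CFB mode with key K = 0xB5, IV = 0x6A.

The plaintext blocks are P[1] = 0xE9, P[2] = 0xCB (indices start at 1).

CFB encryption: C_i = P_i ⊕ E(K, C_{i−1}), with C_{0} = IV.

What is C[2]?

C[1]: E(K, 0x6A) = 0xDF; 0xE9 ⊕ 0xDF = 0x36.
C[2]: E(K, 0x36) = 0x83; 0xCB ⊕ 0x83 = 0x48.

C[2] = 0x48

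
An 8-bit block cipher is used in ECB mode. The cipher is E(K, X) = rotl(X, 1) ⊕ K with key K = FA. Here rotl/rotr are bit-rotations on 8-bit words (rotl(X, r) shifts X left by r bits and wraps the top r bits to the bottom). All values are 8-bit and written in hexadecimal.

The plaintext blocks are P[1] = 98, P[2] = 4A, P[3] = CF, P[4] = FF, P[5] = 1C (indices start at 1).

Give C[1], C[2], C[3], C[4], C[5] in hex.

C[1] = CB, C[2] = 6E, C[3] = 65, C[4] = 05, C[5] = C2

ECB encryption: C_i = E(K, P_i).
C[1]: E(K, 98) = CB.
C[2]: E(K, 4A) = 6E.
C[3]: E(K, CF) = 65.
C[4]: E(K, FF) = 05.
C[5]: E(K, 1C) = C2.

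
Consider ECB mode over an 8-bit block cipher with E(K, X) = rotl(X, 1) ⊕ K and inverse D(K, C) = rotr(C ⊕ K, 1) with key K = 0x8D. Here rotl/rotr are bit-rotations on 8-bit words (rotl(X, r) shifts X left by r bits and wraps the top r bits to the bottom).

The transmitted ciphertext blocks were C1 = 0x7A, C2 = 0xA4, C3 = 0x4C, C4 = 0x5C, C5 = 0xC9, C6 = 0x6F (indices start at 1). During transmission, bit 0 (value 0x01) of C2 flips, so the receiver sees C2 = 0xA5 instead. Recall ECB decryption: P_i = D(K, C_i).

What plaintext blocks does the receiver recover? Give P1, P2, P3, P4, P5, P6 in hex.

P1 = 0xFB, P2 = 0x14, P3 = 0xE0, P4 = 0xE8, P5 = 0x22, P6 = 0x71

Only C2 changed, to 0xA5. In ECB, a change in C_i affects only P_i. Decrypting the received ciphertext:
P1: D(K, 0x7A) = 0xFB.
P2: D(K, 0xA5) = 0x14.
P3: D(K, 0x4C) = 0xE0.
P4: D(K, 0x5C) = 0xE8.
P5: D(K, 0xC9) = 0x22.
P6: D(K, 0x6F) = 0x71.
Blocks that differ from the original plaintext: P2.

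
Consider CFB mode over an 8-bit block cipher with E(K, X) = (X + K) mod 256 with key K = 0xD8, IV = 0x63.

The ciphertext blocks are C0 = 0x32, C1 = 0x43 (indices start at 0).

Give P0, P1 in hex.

P0 = 0x09, P1 = 0x49

CFB decryption: P_i = C_i ⊕ E(K, C_{i−1}), with C_{−1} = IV.
P0: E(K, 0x63) = 0x3B; 0x32 ⊕ 0x3B = 0x09.
P1: E(K, 0x32) = 0x0A; 0x43 ⊕ 0x0A = 0x49.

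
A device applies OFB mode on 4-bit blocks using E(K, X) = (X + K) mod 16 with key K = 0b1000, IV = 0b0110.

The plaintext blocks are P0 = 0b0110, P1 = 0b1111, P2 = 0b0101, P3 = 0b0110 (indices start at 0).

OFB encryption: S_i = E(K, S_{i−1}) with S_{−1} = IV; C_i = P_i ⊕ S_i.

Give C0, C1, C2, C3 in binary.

C0: S = E(K, 0b0110) = 0b1110; 0b0110 ⊕ 0b1110 = 0b1000.
C1: S = E(K, 0b1110) = 0b0110; 0b1111 ⊕ 0b0110 = 0b1001.
C2: S = E(K, 0b0110) = 0b1110; 0b0101 ⊕ 0b1110 = 0b1011.
C3: S = E(K, 0b1110) = 0b0110; 0b0110 ⊕ 0b0110 = 0b0000.

C0 = 0b1000, C1 = 0b1001, C2 = 0b1011, C3 = 0b0000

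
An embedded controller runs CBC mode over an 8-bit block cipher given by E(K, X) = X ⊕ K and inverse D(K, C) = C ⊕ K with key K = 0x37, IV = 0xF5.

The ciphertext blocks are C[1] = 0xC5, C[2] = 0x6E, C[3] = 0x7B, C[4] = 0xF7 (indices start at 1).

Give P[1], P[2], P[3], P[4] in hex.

CBC decryption: P_i = D(K, C_i) ⊕ C_{i−1}, with C_{0} = IV.
P[1]: D(K, 0xC5) = 0xF2; 0xF2 ⊕ 0xF5 = 0x07.
P[2]: D(K, 0x6E) = 0x59; 0x59 ⊕ 0xC5 = 0x9C.
P[3]: D(K, 0x7B) = 0x4C; 0x4C ⊕ 0x6E = 0x22.
P[4]: D(K, 0xF7) = 0xC0; 0xC0 ⊕ 0x7B = 0xBB.

P[1] = 0x07, P[2] = 0x9C, P[3] = 0x22, P[4] = 0xBB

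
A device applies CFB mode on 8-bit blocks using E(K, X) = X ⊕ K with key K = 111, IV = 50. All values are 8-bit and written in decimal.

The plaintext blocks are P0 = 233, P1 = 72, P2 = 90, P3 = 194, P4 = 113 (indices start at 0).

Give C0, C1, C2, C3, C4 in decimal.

C0 = 180, C1 = 147, C2 = 166, C3 = 11, C4 = 21

CFB encryption: C_i = P_i ⊕ E(K, C_{i−1}), with C_{−1} = IV.
C0: E(K, 50) = 93; 233 ⊕ 93 = 180.
C1: E(K, 180) = 219; 72 ⊕ 219 = 147.
C2: E(K, 147) = 252; 90 ⊕ 252 = 166.
C3: E(K, 166) = 201; 194 ⊕ 201 = 11.
C4: E(K, 11) = 100; 113 ⊕ 100 = 21.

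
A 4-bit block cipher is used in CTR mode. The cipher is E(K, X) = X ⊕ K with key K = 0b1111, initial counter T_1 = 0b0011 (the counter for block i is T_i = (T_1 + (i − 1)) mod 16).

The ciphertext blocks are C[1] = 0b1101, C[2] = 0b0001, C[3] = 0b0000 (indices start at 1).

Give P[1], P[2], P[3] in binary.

CTR decryption: S_i = E(K, T_i) where T_i is the counter for block i; P_i = C_i ⊕ S_i.
P[1]: T = 0b0011, S = E(K, T) = 0b1100; 0b1101 ⊕ 0b1100 = 0b0001.
P[2]: T = 0b0100, S = E(K, T) = 0b1011; 0b0001 ⊕ 0b1011 = 0b1010.
P[3]: T = 0b0101, S = E(K, T) = 0b1010; 0b0000 ⊕ 0b1010 = 0b1010.

P[1] = 0b0001, P[2] = 0b1010, P[3] = 0b1010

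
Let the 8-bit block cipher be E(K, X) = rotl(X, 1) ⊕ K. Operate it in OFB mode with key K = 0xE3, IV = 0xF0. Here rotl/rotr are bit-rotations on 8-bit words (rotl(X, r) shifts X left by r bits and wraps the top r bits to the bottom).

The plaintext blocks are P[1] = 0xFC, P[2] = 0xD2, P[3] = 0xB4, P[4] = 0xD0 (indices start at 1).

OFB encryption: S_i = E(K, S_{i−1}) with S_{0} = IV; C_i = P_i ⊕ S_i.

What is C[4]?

C[4] = 0x6B

C[1]: S = E(K, 0xF0) = 0x02; 0xFC ⊕ 0x02 = 0xFE.
C[2]: S = E(K, 0x02) = 0xE7; 0xD2 ⊕ 0xE7 = 0x35.
C[3]: S = E(K, 0xE7) = 0x2C; 0xB4 ⊕ 0x2C = 0x98.
C[4]: S = E(K, 0x2C) = 0xBB; 0xD0 ⊕ 0xBB = 0x6B.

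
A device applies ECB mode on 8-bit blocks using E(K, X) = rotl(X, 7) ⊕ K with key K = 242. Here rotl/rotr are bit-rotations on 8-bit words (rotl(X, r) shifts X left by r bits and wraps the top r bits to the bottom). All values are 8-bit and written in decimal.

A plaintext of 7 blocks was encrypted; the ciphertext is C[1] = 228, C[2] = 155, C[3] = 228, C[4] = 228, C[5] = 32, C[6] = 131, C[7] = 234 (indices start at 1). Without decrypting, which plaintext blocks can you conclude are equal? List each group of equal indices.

ECB encrypts each block independently with the same key, so equal ciphertext blocks imply equal plaintext blocks.
C[1] = C[3] = C[4] = 228, so P[1] = P[3] = P[4].

P[1] = P[3] = P[4]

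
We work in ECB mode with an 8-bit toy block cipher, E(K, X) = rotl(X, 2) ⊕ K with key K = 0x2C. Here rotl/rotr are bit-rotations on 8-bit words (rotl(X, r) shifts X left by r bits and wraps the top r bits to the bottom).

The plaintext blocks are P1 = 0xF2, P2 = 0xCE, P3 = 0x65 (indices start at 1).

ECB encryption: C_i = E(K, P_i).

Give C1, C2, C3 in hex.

C1 = 0xE7, C2 = 0x17, C3 = 0xB9

C1: E(K, 0xF2) = 0xE7.
C2: E(K, 0xCE) = 0x17.
C3: E(K, 0x65) = 0xB9.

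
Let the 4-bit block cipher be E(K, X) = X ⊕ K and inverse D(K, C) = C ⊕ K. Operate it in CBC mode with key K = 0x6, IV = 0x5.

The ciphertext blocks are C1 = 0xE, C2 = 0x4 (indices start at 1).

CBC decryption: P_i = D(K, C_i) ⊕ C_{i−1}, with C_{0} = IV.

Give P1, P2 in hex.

P1 = 0xD, P2 = 0xC

P1: D(K, 0xE) = 0x8; 0x8 ⊕ 0x5 = 0xD.
P2: D(K, 0x4) = 0x2; 0x2 ⊕ 0xE = 0xC.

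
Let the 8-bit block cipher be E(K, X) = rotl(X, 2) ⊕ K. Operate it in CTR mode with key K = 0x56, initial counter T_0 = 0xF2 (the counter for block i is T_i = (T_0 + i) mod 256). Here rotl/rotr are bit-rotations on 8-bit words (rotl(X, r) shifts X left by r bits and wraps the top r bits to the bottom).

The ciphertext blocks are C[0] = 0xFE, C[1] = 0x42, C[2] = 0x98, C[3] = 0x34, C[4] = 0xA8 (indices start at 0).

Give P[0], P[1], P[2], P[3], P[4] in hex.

CTR decryption: S_i = E(K, T_i) where T_i is the counter for block i; P_i = C_i ⊕ S_i.
P[0]: T = 0xF2, S = E(K, T) = 0x9D; 0xFE ⊕ 0x9D = 0x63.
P[1]: T = 0xF3, S = E(K, T) = 0x99; 0x42 ⊕ 0x99 = 0xDB.
P[2]: T = 0xF4, S = E(K, T) = 0x85; 0x98 ⊕ 0x85 = 0x1D.
P[3]: T = 0xF5, S = E(K, T) = 0x81; 0x34 ⊕ 0x81 = 0xB5.
P[4]: T = 0xF6, S = E(K, T) = 0x8D; 0xA8 ⊕ 0x8D = 0x25.

P[0] = 0x63, P[1] = 0xDB, P[2] = 0x1D, P[3] = 0xB5, P[4] = 0x25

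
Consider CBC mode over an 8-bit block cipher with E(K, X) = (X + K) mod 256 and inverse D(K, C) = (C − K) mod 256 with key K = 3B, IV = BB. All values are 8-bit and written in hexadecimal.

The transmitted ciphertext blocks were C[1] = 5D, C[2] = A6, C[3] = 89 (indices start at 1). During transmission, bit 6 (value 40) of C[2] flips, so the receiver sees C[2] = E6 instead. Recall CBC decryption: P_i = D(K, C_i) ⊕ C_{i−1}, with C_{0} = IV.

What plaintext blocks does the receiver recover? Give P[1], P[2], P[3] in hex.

P[1] = 99, P[2] = F6, P[3] = A8

Only C[2] changed, to E6. In CBC, a change in C_i garbles P_i and flips the same bit in P_{i+1}. Decrypting the received ciphertext:
P[1]: D(K, 5D) = 22; 22 ⊕ BB = 99.
P[2]: D(K, E6) = AB; AB ⊕ 5D = F6.
P[3]: D(K, 89) = 4E; 4E ⊕ E6 = A8.
Blocks that differ from the original plaintext: P[2], P[3].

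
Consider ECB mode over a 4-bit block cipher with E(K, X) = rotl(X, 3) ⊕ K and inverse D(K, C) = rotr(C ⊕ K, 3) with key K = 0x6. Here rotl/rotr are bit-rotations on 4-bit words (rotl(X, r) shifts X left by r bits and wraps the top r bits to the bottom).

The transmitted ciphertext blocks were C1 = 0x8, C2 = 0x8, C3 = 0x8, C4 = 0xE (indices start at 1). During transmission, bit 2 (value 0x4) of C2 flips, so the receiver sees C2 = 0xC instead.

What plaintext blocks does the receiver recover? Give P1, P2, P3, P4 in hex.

ECB decryption: P_i = D(K, C_i).
Only C2 changed, to 0xC. In ECB, a change in C_i affects only P_i. Decrypting the received ciphertext:
P1: D(K, 0x8) = 0xD.
P2: D(K, 0xC) = 0x5.
P3: D(K, 0x8) = 0xD.
P4: D(K, 0xE) = 0x1.
Blocks that differ from the original plaintext: P2.

P1 = 0xD, P2 = 0x5, P3 = 0xD, P4 = 0x1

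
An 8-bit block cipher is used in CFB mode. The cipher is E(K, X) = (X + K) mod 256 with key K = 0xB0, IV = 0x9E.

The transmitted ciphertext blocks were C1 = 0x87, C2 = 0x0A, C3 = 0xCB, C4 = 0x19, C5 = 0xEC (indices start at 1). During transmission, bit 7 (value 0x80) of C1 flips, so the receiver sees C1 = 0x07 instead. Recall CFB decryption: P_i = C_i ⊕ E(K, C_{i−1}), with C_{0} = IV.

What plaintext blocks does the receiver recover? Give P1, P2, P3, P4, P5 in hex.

P1 = 0x49, P2 = 0xBD, P3 = 0x71, P4 = 0x62, P5 = 0x25

Only C1 changed, to 0x07. In CFB, a change in C_i flips the same bit in P_i and garbles P_{i+1}. Decrypting the received ciphertext:
P1: E(K, 0x9E) = 0x4E; 0x07 ⊕ 0x4E = 0x49.
P2: E(K, 0x07) = 0xB7; 0x0A ⊕ 0xB7 = 0xBD.
P3: E(K, 0x0A) = 0xBA; 0xCB ⊕ 0xBA = 0x71.
P4: E(K, 0xCB) = 0x7B; 0x19 ⊕ 0x7B = 0x62.
P5: E(K, 0x19) = 0xC9; 0xEC ⊕ 0xC9 = 0x25.
Blocks that differ from the original plaintext: P1, P2.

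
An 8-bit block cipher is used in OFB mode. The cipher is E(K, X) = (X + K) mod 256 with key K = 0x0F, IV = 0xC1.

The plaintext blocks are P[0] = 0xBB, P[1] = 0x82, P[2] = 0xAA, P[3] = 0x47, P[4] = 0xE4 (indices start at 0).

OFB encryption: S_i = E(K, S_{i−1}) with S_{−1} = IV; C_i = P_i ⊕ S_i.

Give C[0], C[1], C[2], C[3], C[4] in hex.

C[0]: S = E(K, 0xC1) = 0xD0; 0xBB ⊕ 0xD0 = 0x6B.
C[1]: S = E(K, 0xD0) = 0xDF; 0x82 ⊕ 0xDF = 0x5D.
C[2]: S = E(K, 0xDF) = 0xEE; 0xAA ⊕ 0xEE = 0x44.
C[3]: S = E(K, 0xEE) = 0xFD; 0x47 ⊕ 0xFD = 0xBA.
C[4]: S = E(K, 0xFD) = 0x0C; 0xE4 ⊕ 0x0C = 0xE8.

C[0] = 0x6B, C[1] = 0x5D, C[2] = 0x44, C[3] = 0xBA, C[4] = 0xE8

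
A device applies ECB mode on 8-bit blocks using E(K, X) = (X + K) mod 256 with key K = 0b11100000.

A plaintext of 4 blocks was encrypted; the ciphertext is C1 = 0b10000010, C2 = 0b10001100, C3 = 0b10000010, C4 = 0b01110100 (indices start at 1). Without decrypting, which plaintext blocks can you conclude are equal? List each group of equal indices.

P1 = P3

ECB encrypts each block independently with the same key, so equal ciphertext blocks imply equal plaintext blocks.
C1 = C3 = 0b10000010, so P1 = P3.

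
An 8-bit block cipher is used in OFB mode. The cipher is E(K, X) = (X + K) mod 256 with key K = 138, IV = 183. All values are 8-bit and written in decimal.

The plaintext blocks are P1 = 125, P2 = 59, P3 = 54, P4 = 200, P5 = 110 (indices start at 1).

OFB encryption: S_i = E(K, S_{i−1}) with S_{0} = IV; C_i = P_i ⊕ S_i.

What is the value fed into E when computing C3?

C1: S = E(K, 183) = 65; 125 ⊕ 65 = 60.
C2: S = E(K, 65) = 203; 59 ⊕ 203 = 240.
C3: S = E(K, 203) = 85; 54 ⊕ 85 = 99.
So the input to E for block 3 is 203.

203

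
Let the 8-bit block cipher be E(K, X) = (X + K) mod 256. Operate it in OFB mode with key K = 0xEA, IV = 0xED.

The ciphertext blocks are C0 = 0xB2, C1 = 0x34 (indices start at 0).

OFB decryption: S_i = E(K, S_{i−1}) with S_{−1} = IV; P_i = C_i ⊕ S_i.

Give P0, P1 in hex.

P0 = 0x65, P1 = 0xF5

P0: S = E(K, 0xED) = 0xD7; 0xB2 ⊕ 0xD7 = 0x65.
P1: S = E(K, 0xD7) = 0xC1; 0x34 ⊕ 0xC1 = 0xF5.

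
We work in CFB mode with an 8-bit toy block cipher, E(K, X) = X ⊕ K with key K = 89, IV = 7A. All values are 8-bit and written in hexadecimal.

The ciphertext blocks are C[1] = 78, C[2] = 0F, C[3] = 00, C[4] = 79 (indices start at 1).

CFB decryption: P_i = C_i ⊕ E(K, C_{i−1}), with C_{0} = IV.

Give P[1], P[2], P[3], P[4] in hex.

P[1] = 8B, P[2] = FE, P[3] = 86, P[4] = F0

P[1]: E(K, 7A) = F3; 78 ⊕ F3 = 8B.
P[2]: E(K, 78) = F1; 0F ⊕ F1 = FE.
P[3]: E(K, 0F) = 86; 00 ⊕ 86 = 86.
P[4]: E(K, 00) = 89; 79 ⊕ 89 = F0.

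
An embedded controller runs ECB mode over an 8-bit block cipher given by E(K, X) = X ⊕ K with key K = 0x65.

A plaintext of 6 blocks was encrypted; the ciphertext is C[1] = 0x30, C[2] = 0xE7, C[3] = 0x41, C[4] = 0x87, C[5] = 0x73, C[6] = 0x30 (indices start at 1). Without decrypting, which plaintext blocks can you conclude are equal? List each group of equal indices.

P[1] = P[6]

ECB encrypts each block independently with the same key, so equal ciphertext blocks imply equal plaintext blocks.
C[1] = C[6] = 0x30, so P[1] = P[6].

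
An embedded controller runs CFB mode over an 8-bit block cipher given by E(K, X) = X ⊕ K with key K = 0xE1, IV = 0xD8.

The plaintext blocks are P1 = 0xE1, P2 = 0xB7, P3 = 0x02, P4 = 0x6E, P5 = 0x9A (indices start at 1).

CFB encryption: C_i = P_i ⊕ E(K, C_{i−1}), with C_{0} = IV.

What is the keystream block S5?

0x03

C1: E(K, 0xD8) = 0x39; 0xE1 ⊕ 0x39 = 0xD8.
C2: E(K, 0xD8) = 0x39; 0xB7 ⊕ 0x39 = 0x8E.
C3: E(K, 0x8E) = 0x6F; 0x02 ⊕ 0x6F = 0x6D.
C4: E(K, 0x6D) = 0x8C; 0x6E ⊕ 0x8C = 0xE2.
C5: E(K, 0xE2) = 0x03; 0x9A ⊕ 0x03 = 0x99.
So S5 = 0x03.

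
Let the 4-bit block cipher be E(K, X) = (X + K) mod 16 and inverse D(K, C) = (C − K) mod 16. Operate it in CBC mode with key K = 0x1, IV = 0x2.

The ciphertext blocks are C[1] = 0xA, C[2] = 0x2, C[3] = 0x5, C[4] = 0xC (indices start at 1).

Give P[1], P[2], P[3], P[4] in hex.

CBC decryption: P_i = D(K, C_i) ⊕ C_{i−1}, with C_{0} = IV.
P[1]: D(K, 0xA) = 0x9; 0x9 ⊕ 0x2 = 0xB.
P[2]: D(K, 0x2) = 0x1; 0x1 ⊕ 0xA = 0xB.
P[3]: D(K, 0x5) = 0x4; 0x4 ⊕ 0x2 = 0x6.
P[4]: D(K, 0xC) = 0xB; 0xB ⊕ 0x5 = 0xE.

P[1] = 0xB, P[2] = 0xB, P[3] = 0x6, P[4] = 0xE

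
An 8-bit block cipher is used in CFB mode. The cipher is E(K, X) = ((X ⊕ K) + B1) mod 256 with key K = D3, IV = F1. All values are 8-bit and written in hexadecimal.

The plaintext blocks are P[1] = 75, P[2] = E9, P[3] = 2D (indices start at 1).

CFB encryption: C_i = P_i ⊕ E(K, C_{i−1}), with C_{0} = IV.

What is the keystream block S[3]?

CD

C[1]: E(K, F1) = D3; 75 ⊕ D3 = A6.
C[2]: E(K, A6) = 26; E9 ⊕ 26 = CF.
C[3]: E(K, CF) = CD; 2D ⊕ CD = E0.
So S[3] = CD.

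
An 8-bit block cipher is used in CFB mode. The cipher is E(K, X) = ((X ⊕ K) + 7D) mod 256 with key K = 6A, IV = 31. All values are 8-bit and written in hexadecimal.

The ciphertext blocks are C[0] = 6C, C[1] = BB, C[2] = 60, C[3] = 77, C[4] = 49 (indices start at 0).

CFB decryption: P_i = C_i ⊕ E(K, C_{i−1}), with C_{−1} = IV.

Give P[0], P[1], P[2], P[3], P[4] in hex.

P[0]: E(K, 31) = D8; 6C ⊕ D8 = B4.
P[1]: E(K, 6C) = 83; BB ⊕ 83 = 38.
P[2]: E(K, BB) = 4E; 60 ⊕ 4E = 2E.
P[3]: E(K, 60) = 87; 77 ⊕ 87 = F0.
P[4]: E(K, 77) = 9A; 49 ⊕ 9A = D3.

P[0] = B4, P[1] = 38, P[2] = 2E, P[3] = F0, P[4] = D3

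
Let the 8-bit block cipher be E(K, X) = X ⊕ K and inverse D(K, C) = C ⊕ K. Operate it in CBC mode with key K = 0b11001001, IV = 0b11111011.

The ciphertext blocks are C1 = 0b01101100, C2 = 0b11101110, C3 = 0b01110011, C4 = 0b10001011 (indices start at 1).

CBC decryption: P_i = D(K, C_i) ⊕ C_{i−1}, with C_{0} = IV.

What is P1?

P1 = 0b01011110

P1: D(K, 0b01101100) = 0b10100101; 0b10100101 ⊕ 0b11111011 = 0b01011110.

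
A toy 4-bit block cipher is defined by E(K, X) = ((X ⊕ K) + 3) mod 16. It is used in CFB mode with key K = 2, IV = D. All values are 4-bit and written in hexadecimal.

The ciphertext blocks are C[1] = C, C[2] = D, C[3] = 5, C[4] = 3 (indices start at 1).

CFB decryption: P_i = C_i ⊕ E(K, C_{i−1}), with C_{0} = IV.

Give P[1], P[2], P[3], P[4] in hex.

P[1] = E, P[2] = C, P[3] = 7, P[4] = 9

P[1]: E(K, D) = 2; C ⊕ 2 = E.
P[2]: E(K, C) = 1; D ⊕ 1 = C.
P[3]: E(K, D) = 2; 5 ⊕ 2 = 7.
P[4]: E(K, 5) = A; 3 ⊕ A = 9.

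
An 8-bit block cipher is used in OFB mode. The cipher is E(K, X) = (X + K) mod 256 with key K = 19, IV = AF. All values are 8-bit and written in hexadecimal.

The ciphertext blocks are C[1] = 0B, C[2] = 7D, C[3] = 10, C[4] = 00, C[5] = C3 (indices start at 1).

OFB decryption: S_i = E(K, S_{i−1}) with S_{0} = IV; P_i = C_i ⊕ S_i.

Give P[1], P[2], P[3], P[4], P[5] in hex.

P[1] = C3, P[2] = 9C, P[3] = EA, P[4] = 13, P[5] = EF

P[1]: S = E(K, AF) = C8; 0B ⊕ C8 = C3.
P[2]: S = E(K, C8) = E1; 7D ⊕ E1 = 9C.
P[3]: S = E(K, E1) = FA; 10 ⊕ FA = EA.
P[4]: S = E(K, FA) = 13; 00 ⊕ 13 = 13.
P[5]: S = E(K, 13) = 2C; C3 ⊕ 2C = EF.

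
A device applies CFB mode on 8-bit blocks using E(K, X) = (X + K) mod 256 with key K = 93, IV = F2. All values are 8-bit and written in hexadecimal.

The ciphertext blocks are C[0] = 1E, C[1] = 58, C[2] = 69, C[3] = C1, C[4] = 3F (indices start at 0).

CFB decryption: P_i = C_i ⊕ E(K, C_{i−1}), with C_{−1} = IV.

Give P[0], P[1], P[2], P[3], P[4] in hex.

P[0]: E(K, F2) = 85; 1E ⊕ 85 = 9B.
P[1]: E(K, 1E) = B1; 58 ⊕ B1 = E9.
P[2]: E(K, 58) = EB; 69 ⊕ EB = 82.
P[3]: E(K, 69) = FC; C1 ⊕ FC = 3D.
P[4]: E(K, C1) = 54; 3F ⊕ 54 = 6B.

P[0] = 9B, P[1] = E9, P[2] = 82, P[3] = 3D, P[4] = 6B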